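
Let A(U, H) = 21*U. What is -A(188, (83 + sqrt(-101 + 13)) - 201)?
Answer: -3948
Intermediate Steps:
-A(188, (83 + sqrt(-101 + 13)) - 201) = -21*188 = -1*3948 = -3948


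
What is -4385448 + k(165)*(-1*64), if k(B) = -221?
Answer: -4371304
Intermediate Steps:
-4385448 + k(165)*(-1*64) = -4385448 - (-221)*64 = -4385448 - 221*(-64) = -4385448 + 14144 = -4371304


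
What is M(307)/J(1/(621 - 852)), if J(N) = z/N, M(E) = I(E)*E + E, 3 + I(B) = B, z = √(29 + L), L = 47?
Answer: -93635*√19/8778 ≈ -46.496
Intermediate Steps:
z = 2*√19 (z = √(29 + 47) = √76 = 2*√19 ≈ 8.7178)
I(B) = -3 + B
M(E) = E + E*(-3 + E) (M(E) = (-3 + E)*E + E = E*(-3 + E) + E = E + E*(-3 + E))
J(N) = 2*√19/N (J(N) = (2*√19)/N = 2*√19/N)
M(307)/J(1/(621 - 852)) = (307*(-2 + 307))/((2*√19/(1/(621 - 852)))) = (307*305)/((2*√19/(1/(-231)))) = 93635/((2*√19/(-1/231))) = 93635/((2*√19*(-231))) = 93635/((-462*√19)) = 93635*(-√19/8778) = -93635*√19/8778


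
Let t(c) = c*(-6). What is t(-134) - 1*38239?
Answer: -37435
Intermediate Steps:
t(c) = -6*c
t(-134) - 1*38239 = -6*(-134) - 1*38239 = 804 - 38239 = -37435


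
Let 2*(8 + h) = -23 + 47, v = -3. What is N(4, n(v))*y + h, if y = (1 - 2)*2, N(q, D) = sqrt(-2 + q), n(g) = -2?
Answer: 4 - 2*sqrt(2) ≈ 1.1716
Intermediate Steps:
h = 4 (h = -8 + (-23 + 47)/2 = -8 + (1/2)*24 = -8 + 12 = 4)
y = -2 (y = -1*2 = -2)
N(4, n(v))*y + h = sqrt(-2 + 4)*(-2) + 4 = sqrt(2)*(-2) + 4 = -2*sqrt(2) + 4 = 4 - 2*sqrt(2)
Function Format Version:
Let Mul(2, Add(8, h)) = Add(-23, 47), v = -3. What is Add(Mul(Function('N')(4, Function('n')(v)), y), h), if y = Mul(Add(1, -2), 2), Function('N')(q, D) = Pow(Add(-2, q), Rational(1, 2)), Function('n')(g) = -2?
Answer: Add(4, Mul(-2, Pow(2, Rational(1, 2)))) ≈ 1.1716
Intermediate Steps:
h = 4 (h = Add(-8, Mul(Rational(1, 2), Add(-23, 47))) = Add(-8, Mul(Rational(1, 2), 24)) = Add(-8, 12) = 4)
y = -2 (y = Mul(-1, 2) = -2)
Add(Mul(Function('N')(4, Function('n')(v)), y), h) = Add(Mul(Pow(Add(-2, 4), Rational(1, 2)), -2), 4) = Add(Mul(Pow(2, Rational(1, 2)), -2), 4) = Add(Mul(-2, Pow(2, Rational(1, 2))), 4) = Add(4, Mul(-2, Pow(2, Rational(1, 2))))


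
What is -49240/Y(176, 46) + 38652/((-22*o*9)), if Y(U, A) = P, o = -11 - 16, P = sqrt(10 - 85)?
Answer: 6442/891 + 9848*I*sqrt(3)/3 ≈ 7.2301 + 5685.7*I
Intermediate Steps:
P = 5*I*sqrt(3) (P = sqrt(-75) = 5*I*sqrt(3) ≈ 8.6602*I)
o = -27
Y(U, A) = 5*I*sqrt(3)
-49240/Y(176, 46) + 38652/((-22*o*9)) = -49240*(-I*sqrt(3)/15) + 38652/((-22*(-27)*9)) = -(-9848)*I*sqrt(3)/3 + 38652/((594*9)) = 9848*I*sqrt(3)/3 + 38652/5346 = 9848*I*sqrt(3)/3 + 38652*(1/5346) = 9848*I*sqrt(3)/3 + 6442/891 = 6442/891 + 9848*I*sqrt(3)/3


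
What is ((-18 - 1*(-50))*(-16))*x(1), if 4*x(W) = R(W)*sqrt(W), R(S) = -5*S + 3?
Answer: 256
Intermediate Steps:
R(S) = 3 - 5*S
x(W) = sqrt(W)*(3 - 5*W)/4 (x(W) = ((3 - 5*W)*sqrt(W))/4 = (sqrt(W)*(3 - 5*W))/4 = sqrt(W)*(3 - 5*W)/4)
((-18 - 1*(-50))*(-16))*x(1) = ((-18 - 1*(-50))*(-16))*(sqrt(1)*(3 - 5*1)/4) = ((-18 + 50)*(-16))*((1/4)*1*(3 - 5)) = (32*(-16))*((1/4)*1*(-2)) = -512*(-1/2) = 256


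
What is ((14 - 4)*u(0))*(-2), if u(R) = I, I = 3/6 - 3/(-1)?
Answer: -70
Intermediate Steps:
I = 7/2 (I = 3*(⅙) - 3*(-1) = ½ + 3 = 7/2 ≈ 3.5000)
u(R) = 7/2
((14 - 4)*u(0))*(-2) = ((14 - 4)*(7/2))*(-2) = (10*(7/2))*(-2) = 35*(-2) = -70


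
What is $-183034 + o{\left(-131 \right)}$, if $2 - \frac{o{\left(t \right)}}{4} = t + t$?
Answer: $-181978$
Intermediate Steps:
$o{\left(t \right)} = 8 - 8 t$ ($o{\left(t \right)} = 8 - 4 \left(t + t\right) = 8 - 4 \cdot 2 t = 8 - 8 t$)
$-183034 + o{\left(-131 \right)} = -183034 + \left(8 - -1048\right) = -183034 + \left(8 + 1048\right) = -183034 + 1056 = -181978$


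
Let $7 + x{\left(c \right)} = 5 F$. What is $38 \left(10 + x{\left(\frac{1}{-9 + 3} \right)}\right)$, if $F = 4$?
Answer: $874$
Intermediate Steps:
$x{\left(c \right)} = 13$ ($x{\left(c \right)} = -7 + 5 \cdot 4 = -7 + 20 = 13$)
$38 \left(10 + x{\left(\frac{1}{-9 + 3} \right)}\right) = 38 \left(10 + 13\right) = 38 \cdot 23 = 874$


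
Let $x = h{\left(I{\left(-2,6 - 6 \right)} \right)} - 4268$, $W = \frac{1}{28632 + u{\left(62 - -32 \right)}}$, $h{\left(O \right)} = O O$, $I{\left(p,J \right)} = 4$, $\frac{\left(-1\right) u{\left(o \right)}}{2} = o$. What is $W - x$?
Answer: $\frac{120943889}{28444} \approx 4252.0$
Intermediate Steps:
$u{\left(o \right)} = - 2 o$
$h{\left(O \right)} = O^{2}$
$W = \frac{1}{28444}$ ($W = \frac{1}{28632 - 2 \left(62 - -32\right)} = \frac{1}{28632 - 2 \left(62 + 32\right)} = \frac{1}{28632 - 188} = \frac{1}{28444} \approx 3.5157 \cdot 10^{-5}$)
$x = -4252$ ($x = 4^{2} - 4268 = 16 - 4268 = -4252$)
$W - x = \frac{1}{28444} - -4252 = \frac{1}{28444} + 4252 = \frac{120943889}{28444}$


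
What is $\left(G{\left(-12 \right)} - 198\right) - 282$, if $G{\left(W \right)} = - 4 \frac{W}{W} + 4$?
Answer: $-480$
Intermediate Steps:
$G{\left(W \right)} = 0$ ($G{\left(W \right)} = \left(-4\right) 1 + 4 = -4 + 4 = 0$)
$\left(G{\left(-12 \right)} - 198\right) - 282 = \left(0 - 198\right) - 282 = -198 - 282 = -480$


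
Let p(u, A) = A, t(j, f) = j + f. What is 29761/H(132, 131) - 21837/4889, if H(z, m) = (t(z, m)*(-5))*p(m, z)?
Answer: -3935967989/848632620 ≈ -4.6380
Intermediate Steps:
t(j, f) = f + j
H(z, m) = z*(-5*m - 5*z) (H(z, m) = ((m + z)*(-5))*z = (-5*m - 5*z)*z = z*(-5*m - 5*z))
29761/H(132, 131) - 21837/4889 = 29761/((-5*132*(131 + 132))) - 21837/4889 = 29761/((-5*132*263)) - 21837*1/4889 = 29761/(-173580) - 21837/4889 = 29761*(-1/173580) - 21837/4889 = -29761/173580 - 21837/4889 = -3935967989/848632620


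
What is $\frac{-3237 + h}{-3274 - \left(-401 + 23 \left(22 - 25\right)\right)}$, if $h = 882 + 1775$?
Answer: $\frac{145}{701} \approx 0.20685$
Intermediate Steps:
$h = 2657$
$\frac{-3237 + h}{-3274 - \left(-401 + 23 \left(22 - 25\right)\right)} = \frac{-3237 + 2657}{-3274 - \left(-401 + 23 \left(22 - 25\right)\right)} = - \frac{580}{-3274 + \left(\left(-23\right) \left(-3\right) + 401\right)} = - \frac{580}{-3274 + \left(69 + 401\right)} = - \frac{580}{-3274 + 470} = - \frac{580}{-2804} = \left(-580\right) \left(- \frac{1}{2804}\right) = \frac{145}{701}$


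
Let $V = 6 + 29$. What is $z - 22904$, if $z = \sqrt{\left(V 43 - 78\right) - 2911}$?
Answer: $-22904 + 2 i \sqrt{371} \approx -22904.0 + 38.523 i$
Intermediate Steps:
$V = 35$
$z = 2 i \sqrt{371}$ ($z = \sqrt{\left(35 \cdot 43 - 78\right) - 2911} = \sqrt{\left(1505 - 78\right) - 2911} = \sqrt{1427 - 2911} = \sqrt{-1484} = 2 i \sqrt{371} \approx 38.523 i$)
$z - 22904 = 2 i \sqrt{371} - 22904 = -22904 + 2 i \sqrt{371}$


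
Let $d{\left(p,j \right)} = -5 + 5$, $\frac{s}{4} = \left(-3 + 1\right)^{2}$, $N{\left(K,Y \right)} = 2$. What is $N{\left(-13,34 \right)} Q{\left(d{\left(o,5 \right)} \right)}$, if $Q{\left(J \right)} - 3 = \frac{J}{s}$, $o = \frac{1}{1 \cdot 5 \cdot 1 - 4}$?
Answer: $6$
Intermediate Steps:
$s = 16$ ($s = 4 \left(-3 + 1\right)^{2} = 4 \left(-2\right)^{2} = 4 \cdot 4 = 16$)
$o = 1$ ($o = \frac{1}{5 \cdot 1 - 4} = \frac{1}{5 - 4} = 1^{-1} = 1$)
$d{\left(p,j \right)} = 0$
$Q{\left(J \right)} = 3 + \frac{J}{16}$
$N{\left(-13,34 \right)} Q{\left(d{\left(o,5 \right)} \right)} = 2 \left(3 + \frac{1}{16} \cdot 0\right) = 2 \left(3 + 0\right) = 2 \cdot 3 = 6$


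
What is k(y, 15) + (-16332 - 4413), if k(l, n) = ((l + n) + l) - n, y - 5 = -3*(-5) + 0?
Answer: -20705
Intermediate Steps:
y = 20 (y = 5 + (-3*(-5) + 0) = 5 + (15 + 0) = 5 + 15 = 20)
k(l, n) = 2*l (k(l, n) = (n + 2*l) - n = 2*l)
k(y, 15) + (-16332 - 4413) = 2*20 + (-16332 - 4413) = 40 - 20745 = -20705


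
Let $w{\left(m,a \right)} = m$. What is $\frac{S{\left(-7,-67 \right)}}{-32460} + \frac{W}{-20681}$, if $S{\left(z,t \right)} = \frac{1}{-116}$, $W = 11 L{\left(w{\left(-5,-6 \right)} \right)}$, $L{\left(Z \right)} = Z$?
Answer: $\frac{207115481}{77871410160} \approx 0.0026597$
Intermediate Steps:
$W = -55$ ($W = 11 \left(-5\right) = -55$)
$S{\left(z,t \right)} = - \frac{1}{116}$
$\frac{S{\left(-7,-67 \right)}}{-32460} + \frac{W}{-20681} = - \frac{1}{116 \left(-32460\right)} - \frac{55}{-20681} = \left(- \frac{1}{116}\right) \left(- \frac{1}{32460}\right) - - \frac{55}{20681} = \frac{1}{3765360} + \frac{55}{20681} = \frac{207115481}{77871410160}$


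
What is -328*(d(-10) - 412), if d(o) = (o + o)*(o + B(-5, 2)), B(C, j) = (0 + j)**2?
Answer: 95776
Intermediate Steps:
B(C, j) = j**2
d(o) = 2*o*(4 + o) (d(o) = (o + o)*(o + 2**2) = (2*o)*(o + 4) = (2*o)*(4 + o) = 2*o*(4 + o))
-328*(d(-10) - 412) = -328*(2*(-10)*(4 - 10) - 412) = -328*(2*(-10)*(-6) - 412) = -328*(120 - 412) = -328*(-292) = 95776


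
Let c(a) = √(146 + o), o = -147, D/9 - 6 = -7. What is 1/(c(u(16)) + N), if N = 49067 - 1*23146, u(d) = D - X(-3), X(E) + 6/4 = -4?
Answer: 25921/671898242 - I/671898242 ≈ 3.8579e-5 - 1.4883e-9*I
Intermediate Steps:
D = -9 (D = 54 + 9*(-7) = 54 - 63 = -9)
X(E) = -11/2 (X(E) = -3/2 - 4 = -11/2)
u(d) = -7/2 (u(d) = -9 - 1*(-11/2) = -9 + 11/2 = -7/2)
c(a) = I (c(a) = √(146 - 147) = √(-1) = I)
N = 25921 (N = 49067 - 23146 = 25921)
1/(c(u(16)) + N) = 1/(I + 25921) = 1/(25921 + I) = (25921 - I)/671898242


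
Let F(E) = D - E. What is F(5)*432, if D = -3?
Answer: -3456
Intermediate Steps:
F(E) = -3 - E
F(5)*432 = (-3 - 1*5)*432 = (-3 - 5)*432 = -8*432 = -3456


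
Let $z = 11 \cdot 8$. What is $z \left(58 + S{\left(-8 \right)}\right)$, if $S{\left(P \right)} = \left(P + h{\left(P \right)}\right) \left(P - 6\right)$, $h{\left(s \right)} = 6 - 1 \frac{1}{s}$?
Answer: $7414$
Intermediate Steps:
$h{\left(s \right)} = 6 - \frac{1}{s}$
$S{\left(P \right)} = \left(-6 + P\right) \left(6 + P - \frac{1}{P}\right)$ ($S{\left(P \right)} = \left(P + \left(6 - \frac{1}{P}\right)\right) \left(P - 6\right) = \left(6 + P - \frac{1}{P}\right) \left(-6 + P\right) = \left(-6 + P\right) \left(6 + P - \frac{1}{P}\right)$)
$z = 88$
$z \left(58 + S{\left(-8 \right)}\right) = 88 \left(58 + \left(-37 + \left(-8\right)^{2} + \frac{6}{-8}\right)\right) = 88 \left(58 + \left(-37 + 64 + 6 \left(- \frac{1}{8}\right)\right)\right) = 88 \left(58 - - \frac{105}{4}\right) = 88 \left(58 + \frac{105}{4}\right) = 88 \cdot \frac{337}{4} = 7414$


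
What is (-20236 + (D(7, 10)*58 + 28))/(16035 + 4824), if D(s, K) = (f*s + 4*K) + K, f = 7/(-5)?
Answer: -29794/34765 ≈ -0.85701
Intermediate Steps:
f = -7/5 (f = 7*(-⅕) = -7/5 ≈ -1.4000)
D(s, K) = 5*K - 7*s/5 (D(s, K) = (-7*s/5 + 4*K) + K = (4*K - 7*s/5) + K = 5*K - 7*s/5)
(-20236 + (D(7, 10)*58 + 28))/(16035 + 4824) = (-20236 + ((5*10 - 7/5*7)*58 + 28))/(16035 + 4824) = (-20236 + ((50 - 49/5)*58 + 28))/20859 = (-20236 + ((201/5)*58 + 28))*(1/20859) = (-20236 + (11658/5 + 28))*(1/20859) = (-20236 + 11798/5)*(1/20859) = -89382/5*1/20859 = -29794/34765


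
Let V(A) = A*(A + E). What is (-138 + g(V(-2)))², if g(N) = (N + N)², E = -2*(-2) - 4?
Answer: 5476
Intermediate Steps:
E = 0 (E = 4 - 4 = 0)
V(A) = A² (V(A) = A*(A + 0) = A*A = A²)
g(N) = 4*N² (g(N) = (2*N)² = 4*N²)
(-138 + g(V(-2)))² = (-138 + 4*((-2)²)²)² = (-138 + 4*4²)² = (-138 + 4*16)² = (-138 + 64)² = (-74)² = 5476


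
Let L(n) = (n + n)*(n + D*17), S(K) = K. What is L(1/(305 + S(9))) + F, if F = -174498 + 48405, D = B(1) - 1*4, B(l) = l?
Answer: -6216148727/49298 ≈ -1.2609e+5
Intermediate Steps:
D = -3 (D = 1 - 1*4 = 1 - 4 = -3)
F = -126093
L(n) = 2*n*(-51 + n) (L(n) = (n + n)*(n - 3*17) = (2*n)*(n - 51) = (2*n)*(-51 + n) = 2*n*(-51 + n))
L(1/(305 + S(9))) + F = 2*(-51 + 1/(305 + 9))/(305 + 9) - 126093 = 2*(-51 + 1/314)/314 - 126093 = 2*(1/314)*(-51 + 1/314) - 126093 = 2*(1/314)*(-16013/314) - 126093 = -16013/49298 - 126093 = -6216148727/49298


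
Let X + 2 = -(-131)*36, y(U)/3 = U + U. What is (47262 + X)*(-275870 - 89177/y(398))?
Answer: -8561314380578/597 ≈ -1.4341e+10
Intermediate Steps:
y(U) = 6*U (y(U) = 3*(U + U) = 3*(2*U) = 6*U)
X = 4714 (X = -2 - (-131)*36 = -2 - 131*(-36) = -2 + 4716 = 4714)
(47262 + X)*(-275870 - 89177/y(398)) = (47262 + 4714)*(-275870 - 89177/(6*398)) = 51976*(-275870 - 89177/2388) = 51976*(-658866737/2388) = -8561314380578/597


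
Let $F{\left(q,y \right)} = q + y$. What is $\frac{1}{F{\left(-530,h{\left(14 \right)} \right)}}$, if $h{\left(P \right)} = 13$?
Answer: $- \frac{1}{517} \approx -0.0019342$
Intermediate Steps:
$\frac{1}{F{\left(-530,h{\left(14 \right)} \right)}} = \frac{1}{-530 + 13} = \frac{1}{-517} = - \frac{1}{517}$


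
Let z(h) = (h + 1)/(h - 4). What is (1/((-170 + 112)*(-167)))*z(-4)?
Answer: 3/77488 ≈ 3.8716e-5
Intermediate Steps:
z(h) = (1 + h)/(-4 + h)
(1/((-170 + 112)*(-167)))*z(-4) = (1/((-170 + 112)*(-167)))*((1 - 4)/(-4 - 4)) = (-1/167/(-58))*(-3/(-8)) = (-1/58*(-1/167))*(-⅛*(-3)) = (1/9686)*(3/8) = 3/77488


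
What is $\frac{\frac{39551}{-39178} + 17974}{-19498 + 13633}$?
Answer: $- \frac{704145821}{229778970} \approx -3.0644$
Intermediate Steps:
$\frac{\frac{39551}{-39178} + 17974}{-19498 + 13633} = \frac{39551 \left(- \frac{1}{39178}\right) + 17974}{-5865} = \left(- \frac{39551}{39178} + 17974\right) \left(- \frac{1}{5865}\right) = \frac{704145821}{39178} \left(- \frac{1}{5865}\right) = - \frac{704145821}{229778970}$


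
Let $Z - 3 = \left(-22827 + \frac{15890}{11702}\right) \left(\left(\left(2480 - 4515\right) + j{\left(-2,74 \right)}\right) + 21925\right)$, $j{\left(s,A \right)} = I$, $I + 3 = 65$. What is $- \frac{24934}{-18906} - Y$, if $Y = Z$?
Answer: $\frac{183860580501700}{403719} \approx 4.5542 \cdot 10^{8}$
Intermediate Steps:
$I = 62$ ($I = -3 + 65 = 62$)
$j{\left(s,A \right)} = 62$
$Z = - \frac{2664646086511}{5851}$ ($Z = 3 + \left(-22827 + \frac{15890}{11702}\right) \left(\left(\left(2480 - 4515\right) + 62\right) + 21925\right) = 3 + \left(-22827 + 15890 \cdot \frac{1}{11702}\right) \left(\left(-2035 + 62\right) + 21925\right) = 3 + \left(-22827 + \frac{7945}{5851}\right) \left(-1973 + 21925\right) = 3 - \frac{2664646104064}{5851} = - \frac{2664646086511}{5851} \approx -4.5542 \cdot 10^{8}$)
$Y = - \frac{2664646086511}{5851} \approx -4.5542 \cdot 10^{8}$
$- \frac{24934}{-18906} - Y = - \frac{24934}{-18906} - - \frac{2664646086511}{5851} = \left(-24934\right) \left(- \frac{1}{18906}\right) + \frac{2664646086511}{5851} = \frac{91}{69} + \frac{2664646086511}{5851} = \frac{183860580501700}{403719}$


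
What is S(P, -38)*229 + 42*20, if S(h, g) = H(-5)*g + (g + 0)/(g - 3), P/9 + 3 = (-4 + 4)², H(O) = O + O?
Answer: 3610962/41 ≈ 88072.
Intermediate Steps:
H(O) = 2*O
P = -27 (P = -27 + 9*(-4 + 4)² = -27 + 9*0² = -27 + 9*0 = -27 + 0 = -27)
S(h, g) = -10*g + g/(-3 + g) (S(h, g) = (2*(-5))*g + (g + 0)/(g - 3) = -10*g + g/(-3 + g))
S(P, -38)*229 + 42*20 = -38*(31 - 10*(-38))/(-3 - 38)*229 + 42*20 = -38*(31 + 380)/(-41)*229 + 840 = -38*(-1/41)*411*229 + 840 = (15618/41)*229 + 840 = 3576522/41 + 840 = 3610962/41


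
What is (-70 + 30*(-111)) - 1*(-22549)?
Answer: 19149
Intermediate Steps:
(-70 + 30*(-111)) - 1*(-22549) = (-70 - 3330) + 22549 = -3400 + 22549 = 19149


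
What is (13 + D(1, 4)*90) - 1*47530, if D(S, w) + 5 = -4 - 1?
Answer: -48417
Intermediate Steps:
D(S, w) = -10 (D(S, w) = -5 + (-4 - 1) = -5 - 5 = -10)
(13 + D(1, 4)*90) - 1*47530 = (13 - 10*90) - 1*47530 = (13 - 900) - 47530 = -887 - 47530 = -48417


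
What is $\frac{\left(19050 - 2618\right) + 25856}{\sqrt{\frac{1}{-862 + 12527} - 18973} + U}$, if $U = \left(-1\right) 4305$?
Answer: $- \frac{235956820400}{24045450741} - \frac{28192 i \sqrt{71713842035}}{24045450741} \approx -9.813 - 0.31397 i$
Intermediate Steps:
$U = -4305$
$\frac{\left(19050 - 2618\right) + 25856}{\sqrt{\frac{1}{-862 + 12527} - 18973} + U} = \frac{\left(19050 - 2618\right) + 25856}{\sqrt{\frac{1}{-862 + 12527} - 18973} - 4305} = \frac{\left(19050 - 2618\right) + 25856}{\sqrt{\frac{1}{11665} - 18973} - 4305} = \frac{16432 + 25856}{\sqrt{\frac{1}{11665} - 18973} - 4305} = \frac{42288}{\sqrt{- \frac{221320044}{11665}} - 4305} = \frac{42288}{\frac{6 i \sqrt{71713842035}}{11665} - 4305} = \frac{42288}{-4305 + \frac{6 i \sqrt{71713842035}}{11665}}$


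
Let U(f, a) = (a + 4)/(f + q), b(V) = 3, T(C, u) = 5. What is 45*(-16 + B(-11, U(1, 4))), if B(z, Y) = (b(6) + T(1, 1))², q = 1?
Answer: 2160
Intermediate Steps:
U(f, a) = (4 + a)/(1 + f) (U(f, a) = (a + 4)/(f + 1) = (4 + a)/(1 + f))
B(z, Y) = 64 (B(z, Y) = (3 + 5)² = 8² = 64)
45*(-16 + B(-11, U(1, 4))) = 45*(-16 + 64) = 45*48 = 2160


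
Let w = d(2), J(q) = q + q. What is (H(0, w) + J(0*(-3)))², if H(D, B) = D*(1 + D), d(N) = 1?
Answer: 0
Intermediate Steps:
J(q) = 2*q
w = 1
(H(0, w) + J(0*(-3)))² = (0*(1 + 0) + 2*(0*(-3)))² = (0*1 + 2*0)² = (0 + 0)² = 0² = 0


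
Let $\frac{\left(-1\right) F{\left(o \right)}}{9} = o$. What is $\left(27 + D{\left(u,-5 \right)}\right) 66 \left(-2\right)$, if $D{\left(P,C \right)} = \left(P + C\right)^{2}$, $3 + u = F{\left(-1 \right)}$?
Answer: $-3696$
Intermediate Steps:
$F{\left(o \right)} = - 9 o$
$u = 6$ ($u = -3 - -9 = -3 + 9 = 6$)
$D{\left(P,C \right)} = \left(C + P\right)^{2}$
$\left(27 + D{\left(u,-5 \right)}\right) 66 \left(-2\right) = \left(27 + \left(-5 + 6\right)^{2}\right) 66 \left(-2\right) = \left(27 + 1^{2}\right) 66 \left(-2\right) = \left(27 + 1\right) 66 \left(-2\right) = 28 \cdot 66 \left(-2\right) = 1848 \left(-2\right) = -3696$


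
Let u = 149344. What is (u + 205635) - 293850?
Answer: 61129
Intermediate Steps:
(u + 205635) - 293850 = (149344 + 205635) - 293850 = 354979 - 293850 = 61129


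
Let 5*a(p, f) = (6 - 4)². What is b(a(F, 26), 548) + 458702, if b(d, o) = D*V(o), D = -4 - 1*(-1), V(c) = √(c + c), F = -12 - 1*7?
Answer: 458702 - 6*√274 ≈ 4.5860e+5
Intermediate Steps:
F = -19 (F = -12 - 7 = -19)
V(c) = √2*√c (V(c) = √(2*c) = √2*√c)
a(p, f) = ⅘ (a(p, f) = (6 - 4)²/5 = (⅕)*2² = (⅕)*4 = ⅘)
D = -3 (D = -4 + 1 = -3)
b(d, o) = -3*√2*√o
b(a(F, 26), 548) + 458702 = -3*√2*√548 + 458702 = -3*√2*2*√137 + 458702 = -6*√274 + 458702 = 458702 - 6*√274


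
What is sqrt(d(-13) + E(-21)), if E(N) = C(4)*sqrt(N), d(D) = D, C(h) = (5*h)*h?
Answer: sqrt(-13 + 80*I*sqrt(21)) ≈ 13.301 + 13.781*I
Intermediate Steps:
C(h) = 5*h**2
E(N) = 80*sqrt(N) (E(N) = (5*4**2)*sqrt(N) = (5*16)*sqrt(N) = 80*sqrt(N))
sqrt(d(-13) + E(-21)) = sqrt(-13 + 80*sqrt(-21)) = sqrt(-13 + 80*(I*sqrt(21))) = sqrt(-13 + 80*I*sqrt(21))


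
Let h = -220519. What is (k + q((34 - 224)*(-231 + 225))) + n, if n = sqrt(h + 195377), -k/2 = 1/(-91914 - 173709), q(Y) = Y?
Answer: 302810222/265623 + I*sqrt(25142) ≈ 1140.0 + 158.56*I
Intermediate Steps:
k = 2/265623 (k = -2/(-91914 - 173709) = -2/(-265623) = -2*(-1/265623) = 2/265623 ≈ 7.5295e-6)
n = I*sqrt(25142) (n = sqrt(-220519 + 195377) = sqrt(-25142) = I*sqrt(25142) ≈ 158.56*I)
(k + q((34 - 224)*(-231 + 225))) + n = (2/265623 + (34 - 224)*(-231 + 225)) + I*sqrt(25142) = (2/265623 - 190*(-6)) + I*sqrt(25142) = (2/265623 + 1140) + I*sqrt(25142) = 302810222/265623 + I*sqrt(25142)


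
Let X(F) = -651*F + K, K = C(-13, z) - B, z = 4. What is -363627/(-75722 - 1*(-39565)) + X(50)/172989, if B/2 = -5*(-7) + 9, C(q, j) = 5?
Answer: 5611232702/568614843 ≈ 9.8683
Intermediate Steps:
B = 88 (B = 2*(-5*(-7) + 9) = 2*(35 + 9) = 2*44 = 88)
K = -83 (K = 5 - 1*88 = 5 - 88 = -83)
X(F) = -83 - 651*F (X(F) = -651*F - 83 = -83 - 651*F)
-363627/(-75722 - 1*(-39565)) + X(50)/172989 = -363627/(-75722 - 1*(-39565)) + (-83 - 651*50)/172989 = -363627/(-75722 + 39565) + (-83 - 32550)*(1/172989) = -363627/(-36157) - 32633*1/172989 = -363627*(-1/36157) - 32633/172989 = 33057/3287 - 32633/172989 = 5611232702/568614843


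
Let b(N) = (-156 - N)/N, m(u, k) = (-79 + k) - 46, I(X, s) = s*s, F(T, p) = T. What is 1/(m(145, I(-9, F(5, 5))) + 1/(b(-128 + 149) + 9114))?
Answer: -63739/6373893 ≈ -0.010000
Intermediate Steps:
I(X, s) = s**2
m(u, k) = -125 + k
b(N) = (-156 - N)/N
1/(m(145, I(-9, F(5, 5))) + 1/(b(-128 + 149) + 9114)) = 1/((-125 + 5**2) + 1/((-156 - (-128 + 149))/(-128 + 149) + 9114)) = 1/((-125 + 25) + 1/((-156 - 1*21)/21 + 9114)) = 1/(-100 + 1/((-156 - 21)/21 + 9114)) = 1/(-100 + 1/((1/21)*(-177) + 9114)) = 1/(-100 + 1/(-59/7 + 9114)) = 1/(-100 + 1/(63739/7)) = 1/(-100 + 7/63739) = 1/(-6373893/63739) = -63739/6373893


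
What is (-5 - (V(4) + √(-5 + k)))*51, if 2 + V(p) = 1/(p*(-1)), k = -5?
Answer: -561/4 - 51*I*√10 ≈ -140.25 - 161.28*I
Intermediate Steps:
V(p) = -2 - 1/p (V(p) = -2 + 1/(p*(-1)) = -2 + 1/(-p) = -2 - 1/p)
(-5 - (V(4) + √(-5 + k)))*51 = (-5 - ((-2 - 1/4) + √(-5 - 5)))*51 = (-5 - ((-2 - 1*¼) + √(-10)))*51 = (-5 - ((-2 - ¼) + I*√10))*51 = (-5 - (-9/4 + I*√10))*51 = (-5 + (9/4 - I*√10))*51 = (-11/4 - I*√10)*51 = -561/4 - 51*I*√10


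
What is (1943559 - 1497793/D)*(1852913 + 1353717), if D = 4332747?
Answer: 27002864256863811400/4332747 ≈ 6.2323e+12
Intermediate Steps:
(1943559 - 1497793/D)*(1852913 + 1353717) = (1943559 - 1497793/4332747)*(1852913 + 1353717) = (1943559 - 1497793*1/4332747)*3206630 = (1943559 - 1497793/4332747)*3206630 = (8420947928780/4332747)*3206630 = 27002864256863811400/4332747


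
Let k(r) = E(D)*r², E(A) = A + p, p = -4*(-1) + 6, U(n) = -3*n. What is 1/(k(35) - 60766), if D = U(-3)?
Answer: -1/37491 ≈ -2.6673e-5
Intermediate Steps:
p = 10 (p = 4 + 6 = 10)
D = 9 (D = -3*(-3) = 9)
E(A) = 10 + A (E(A) = A + 10 = 10 + A)
k(r) = 19*r² (k(r) = (10 + 9)*r² = 19*r²)
1/(k(35) - 60766) = 1/(19*35² - 60766) = 1/(19*1225 - 60766) = 1/(23275 - 60766) = 1/(-37491) = -1/37491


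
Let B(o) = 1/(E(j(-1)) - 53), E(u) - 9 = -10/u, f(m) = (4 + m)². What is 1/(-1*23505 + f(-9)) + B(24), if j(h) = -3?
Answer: -35281/1432280 ≈ -0.024633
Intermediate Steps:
E(u) = 9 - 10/u
B(o) = -3/122 (B(o) = 1/((9 - 10/(-3)) - 53) = 1/((9 - 10*(-⅓)) - 53) = 1/((9 + 10/3) - 53) = 1/(37/3 - 53) = 1/(-122/3) = -3/122)
1/(-1*23505 + f(-9)) + B(24) = 1/(-1*23505 + (4 - 9)²) - 3/122 = 1/(-23505 + (-5)²) - 3/122 = 1/(-23505 + 25) - 3/122 = 1/(-23480) - 3/122 = -1/23480 - 3/122 = -35281/1432280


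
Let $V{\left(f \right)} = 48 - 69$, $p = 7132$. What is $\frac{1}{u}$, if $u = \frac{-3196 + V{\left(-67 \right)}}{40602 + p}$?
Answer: $- \frac{47734}{3217} \approx -14.838$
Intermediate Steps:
$V{\left(f \right)} = -21$
$u = - \frac{3217}{47734}$ ($u = \frac{-3196 - 21}{40602 + 7132} = - \frac{3217}{47734} \approx -0.067394$)
$\frac{1}{u} = \frac{1}{- \frac{3217}{47734}} = - \frac{47734}{3217}$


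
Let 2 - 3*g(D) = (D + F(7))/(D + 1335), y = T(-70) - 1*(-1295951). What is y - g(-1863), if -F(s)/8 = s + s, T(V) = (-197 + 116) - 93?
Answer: 2052511687/1584 ≈ 1.2958e+6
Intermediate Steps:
T(V) = -174 (T(V) = -81 - 93 = -174)
F(s) = -16*s (F(s) = -8*(s + s) = -16*s)
y = 1295777 (y = -174 - 1*(-1295951) = -174 + 1295951 = 1295777)
g(D) = ⅔ - (-112 + D)/(3*(1335 + D)) (g(D) = ⅔ - (D - 16*7)/(3*(D + 1335)) = ⅔ - (D - 112)/(3*(1335 + D)) = ⅔ - (-112 + D)/(3*(1335 + D)))
y - g(-1863) = 1295777 - (2782 - 1863)/(3*(1335 - 1863)) = 1295777 - 919/(3*(-528)) = 1295777 - (-1)*919/(3*528) = 1295777 - 1*(-919/1584) = 1295777 + 919/1584 = 2052511687/1584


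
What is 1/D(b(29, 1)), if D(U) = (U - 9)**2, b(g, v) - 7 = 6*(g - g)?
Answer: 1/4 ≈ 0.25000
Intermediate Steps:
b(g, v) = 7 (b(g, v) = 7 + 6*(g - g) = 7 + 6*0 = 7 + 0 = 7)
D(U) = (-9 + U)**2
1/D(b(29, 1)) = 1/((-9 + 7)**2) = 1/((-2)**2) = 1/4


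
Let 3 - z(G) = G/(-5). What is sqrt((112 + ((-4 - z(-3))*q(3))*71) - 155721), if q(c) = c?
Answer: I*sqrt(3924305)/5 ≈ 396.2*I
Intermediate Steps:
z(G) = 3 + G/5 (z(G) = 3 - G/(-5) = 3 - G*(-1)/5 = 3 - (-1)*G/5 = 3 + G/5)
sqrt((112 + ((-4 - z(-3))*q(3))*71) - 155721) = sqrt((112 + ((-4 - (3 + (1/5)*(-3)))*3)*71) - 155721) = sqrt((112 + ((-4 - (3 - 3/5))*3)*71) - 155721) = sqrt((112 + ((-4 - 1*12/5)*3)*71) - 155721) = sqrt((112 + ((-4 - 12/5)*3)*71) - 155721) = sqrt((112 - 32/5*3*71) - 155721) = sqrt((112 - 96/5*71) - 155721) = sqrt((112 - 6816/5) - 155721) = sqrt(-6256/5 - 155721) = sqrt(-784861/5) = I*sqrt(3924305)/5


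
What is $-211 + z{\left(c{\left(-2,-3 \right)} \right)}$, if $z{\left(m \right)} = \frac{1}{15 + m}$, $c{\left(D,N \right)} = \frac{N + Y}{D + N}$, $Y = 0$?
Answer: $- \frac{16453}{78} \approx -210.94$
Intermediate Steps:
$c{\left(D,N \right)} = \frac{N}{D + N}$ ($c{\left(D,N \right)} = \frac{N + 0}{D + N} = \frac{N}{D + N}$)
$-211 + z{\left(c{\left(-2,-3 \right)} \right)} = -211 + \frac{1}{15 - \frac{3}{-2 - 3}} = -211 + \frac{1}{15 - \frac{3}{-5}} = -211 + \frac{1}{15 - - \frac{3}{5}} = -211 + \frac{1}{15 + \frac{3}{5}} = -211 + \frac{1}{\frac{78}{5}} = -211 + \frac{5}{78} = - \frac{16453}{78}$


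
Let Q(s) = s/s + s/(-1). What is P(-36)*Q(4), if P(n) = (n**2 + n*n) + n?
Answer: -7668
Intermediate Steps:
P(n) = n + 2*n**2 (P(n) = (n**2 + n**2) + n = 2*n**2 + n = n + 2*n**2)
Q(s) = 1 - s (Q(s) = 1 + s*(-1) = 1 - s)
P(-36)*Q(4) = (-36*(1 + 2*(-36)))*(1 - 1*4) = (-36*(1 - 72))*(1 - 4) = -36*(-71)*(-3) = 2556*(-3) = -7668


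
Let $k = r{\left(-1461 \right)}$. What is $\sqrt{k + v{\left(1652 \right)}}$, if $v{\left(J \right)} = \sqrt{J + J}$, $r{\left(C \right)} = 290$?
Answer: $\sqrt{290 + 2 \sqrt{826}} \approx 18.641$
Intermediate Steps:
$k = 290$
$v{\left(J \right)} = \sqrt{2} \sqrt{J}$ ($v{\left(J \right)} = \sqrt{2 J} = \sqrt{2} \sqrt{J}$)
$\sqrt{k + v{\left(1652 \right)}} = \sqrt{290 + \sqrt{2} \sqrt{1652}} = \sqrt{290 + \sqrt{2} \cdot 2 \sqrt{413}} = \sqrt{290 + 2 \sqrt{826}}$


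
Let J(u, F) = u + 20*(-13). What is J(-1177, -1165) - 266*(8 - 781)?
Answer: 204181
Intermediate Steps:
J(u, F) = -260 + u (J(u, F) = u - 260 = -260 + u)
J(-1177, -1165) - 266*(8 - 781) = (-260 - 1177) - 266*(8 - 781) = -1437 - 266*(-773) = -1437 + 205618 = 204181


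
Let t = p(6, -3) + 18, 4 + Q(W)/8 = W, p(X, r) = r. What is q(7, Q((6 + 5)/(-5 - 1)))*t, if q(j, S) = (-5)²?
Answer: 375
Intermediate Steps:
Q(W) = -32 + 8*W
q(j, S) = 25
t = 15 (t = -3 + 18 = 15)
q(7, Q((6 + 5)/(-5 - 1)))*t = 25*15 = 375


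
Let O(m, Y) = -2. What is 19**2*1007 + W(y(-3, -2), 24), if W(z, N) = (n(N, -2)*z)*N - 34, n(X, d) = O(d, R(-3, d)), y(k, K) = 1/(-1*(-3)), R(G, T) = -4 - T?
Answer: 363477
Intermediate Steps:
y(k, K) = 1/3
n(X, d) = -2
W(z, N) = -34 - 2*N*z (W(z, N) = (-2*z)*N - 34 = -2*N*z - 34 = -34 - 2*N*z)
19**2*1007 + W(y(-3, -2), 24) = 19**2*1007 + (-34 - 2*24*1/3) = 361*1007 + (-34 - 16) = 363527 - 50 = 363477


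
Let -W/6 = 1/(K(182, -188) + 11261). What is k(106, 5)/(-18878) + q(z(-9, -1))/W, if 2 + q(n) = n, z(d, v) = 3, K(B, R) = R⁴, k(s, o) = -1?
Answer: -1965214897680/9439 ≈ -2.0820e+8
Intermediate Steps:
q(n) = -2 + n
W = -2/416403199 (W = -6/((-188)⁴ + 11261) = -6/(1249198336 + 11261) = -6/1249209597 = -6*1/1249209597 = -2/416403199 ≈ -4.8030e-9)
k(106, 5)/(-18878) + q(z(-9, -1))/W = -1/(-18878) + (-2 + 3)/(-2/416403199) = -1*(-1/18878) + 1*(-416403199/2) = 1/18878 - 416403199/2 = -1965214897680/9439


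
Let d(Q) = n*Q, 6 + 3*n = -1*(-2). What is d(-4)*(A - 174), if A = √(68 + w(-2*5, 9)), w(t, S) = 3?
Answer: -928 + 16*√71/3 ≈ -883.06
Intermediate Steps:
n = -4/3 (n = -2 + (-1*(-2))/3 = -2 + (⅓)*2 = -2 + ⅔ = -4/3 ≈ -1.3333)
d(Q) = -4*Q/3
A = √71 (A = √(68 + 3) = √71 ≈ 8.4261)
d(-4)*(A - 174) = (-4/3*(-4))*(√71 - 174) = 16*(-174 + √71)/3 = -928 + 16*√71/3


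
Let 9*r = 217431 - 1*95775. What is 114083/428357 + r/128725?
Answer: 61426735589/165420764475 ≈ 0.37134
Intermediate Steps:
r = 40552/3 (r = (217431 - 1*95775)/9 = (217431 - 95775)/9 = (⅑)*121656 = 40552/3 ≈ 13517.)
114083/428357 + r/128725 = 114083/428357 + (40552/3)/128725 = 114083*(1/428357) + (40552/3)*(1/128725) = 114083/428357 + 40552/386175 = 61426735589/165420764475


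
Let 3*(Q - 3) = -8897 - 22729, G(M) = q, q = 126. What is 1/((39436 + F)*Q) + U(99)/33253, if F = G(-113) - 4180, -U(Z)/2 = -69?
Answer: 51458910671/12399741031194 ≈ 0.0041500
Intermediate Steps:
G(M) = 126
U(Z) = 138 (U(Z) = -2*(-69) = 138)
F = -4054 (F = 126 - 4180 = -4054)
Q = -10539 (Q = 3 + (-8897 - 22729)/3 = 3 + (⅓)*(-31626) = 3 - 10542 = -10539)
1/((39436 + F)*Q) + U(99)/33253 = 1/((39436 - 4054)*(-10539)) + 138/33253 = -1/10539/35382 + 138*(1/33253) = (1/35382)*(-1/10539) + 138/33253 = -1/372890898 + 138/33253 = 51458910671/12399741031194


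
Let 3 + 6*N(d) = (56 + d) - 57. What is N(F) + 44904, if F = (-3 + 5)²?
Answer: 44904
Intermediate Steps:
F = 4 (F = 2² = 4)
N(d) = -⅔ + d/6 (N(d) = -½ + ((56 + d) - 57)/6 = -½ + (-1 + d)/6 = -½ + (-⅙ + d/6) = -⅔ + d/6)
N(F) + 44904 = (-⅔ + (⅙)*4) + 44904 = (-⅔ + ⅔) + 44904 = 0 + 44904 = 44904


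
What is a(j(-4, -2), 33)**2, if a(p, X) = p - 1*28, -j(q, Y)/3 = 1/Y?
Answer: 2809/4 ≈ 702.25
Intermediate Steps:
j(q, Y) = -3/Y
a(p, X) = -28 + p (a(p, X) = p - 28 = -28 + p)
a(j(-4, -2), 33)**2 = (-28 - 3/(-2))**2 = (-28 - 3*(-1/2))**2 = (-28 + 3/2)**2 = (-53/2)**2 = 2809/4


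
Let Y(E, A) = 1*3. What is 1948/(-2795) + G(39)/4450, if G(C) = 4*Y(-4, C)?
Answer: -863506/1243775 ≈ -0.69426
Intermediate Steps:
Y(E, A) = 3
G(C) = 12 (G(C) = 4*3 = 12)
1948/(-2795) + G(39)/4450 = 1948/(-2795) + 12/4450 = 1948*(-1/2795) + 12*(1/4450) = -1948/2795 + 6/2225 = -863506/1243775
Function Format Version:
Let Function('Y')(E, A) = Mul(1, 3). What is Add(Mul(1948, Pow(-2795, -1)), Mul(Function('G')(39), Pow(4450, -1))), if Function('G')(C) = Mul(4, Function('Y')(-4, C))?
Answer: Rational(-863506, 1243775) ≈ -0.69426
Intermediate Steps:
Function('Y')(E, A) = 3
Function('G')(C) = 12 (Function('G')(C) = Mul(4, 3) = 12)
Add(Mul(1948, Pow(-2795, -1)), Mul(Function('G')(39), Pow(4450, -1))) = Add(Mul(1948, Pow(-2795, -1)), Mul(12, Pow(4450, -1))) = Add(Mul(1948, Rational(-1, 2795)), Mul(12, Rational(1, 4450))) = Add(Rational(-1948, 2795), Rational(6, 2225)) = Rational(-863506, 1243775)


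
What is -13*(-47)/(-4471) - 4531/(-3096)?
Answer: 18366445/13842216 ≈ 1.3268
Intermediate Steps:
-13*(-47)/(-4471) - 4531/(-3096) = 611*(-1/4471) - 4531*(-1/3096) = -611/4471 + 4531/3096 = 18366445/13842216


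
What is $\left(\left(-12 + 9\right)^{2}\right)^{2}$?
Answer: $81$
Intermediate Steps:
$\left(\left(-12 + 9\right)^{2}\right)^{2} = \left(\left(-3\right)^{2}\right)^{2} = 9^{2} = 81$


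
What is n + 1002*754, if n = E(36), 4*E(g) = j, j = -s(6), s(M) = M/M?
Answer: 3022031/4 ≈ 7.5551e+5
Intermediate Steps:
s(M) = 1
j = -1 (j = -1*1 = -1)
E(g) = -¼ (E(g) = (¼)*(-1) = -¼)
n = -¼ ≈ -0.25000
n + 1002*754 = -¼ + 1002*754 = -¼ + 755508 = 3022031/4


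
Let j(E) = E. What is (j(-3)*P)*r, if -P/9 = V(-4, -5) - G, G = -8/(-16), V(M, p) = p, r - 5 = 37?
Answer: -6237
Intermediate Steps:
r = 42 (r = 5 + 37 = 42)
G = ½ (G = -8*(-1/16) = ½ ≈ 0.50000)
P = 99/2 (P = -9*(-5 - 1*½) = -9*(-5 - ½) = -9*(-11/2) = 99/2 ≈ 49.500)
(j(-3)*P)*r = -3*99/2*42 = -297/2*42 = -6237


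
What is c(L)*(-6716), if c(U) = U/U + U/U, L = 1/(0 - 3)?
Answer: -13432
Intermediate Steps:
L = -⅓ (L = 1/(-3) = -⅓ ≈ -0.33333)
c(U) = 2 (c(U) = 1 + 1 = 2)
c(L)*(-6716) = 2*(-6716) = -13432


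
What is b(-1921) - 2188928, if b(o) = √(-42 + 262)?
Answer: -2188928 + 2*√55 ≈ -2.1889e+6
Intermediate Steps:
b(o) = 2*√55 (b(o) = √220 = 2*√55)
b(-1921) - 2188928 = 2*√55 - 2188928 = -2188928 + 2*√55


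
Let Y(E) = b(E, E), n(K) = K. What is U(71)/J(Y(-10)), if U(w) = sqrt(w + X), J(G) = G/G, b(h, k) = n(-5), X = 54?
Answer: 5*sqrt(5) ≈ 11.180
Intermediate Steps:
b(h, k) = -5
Y(E) = -5
J(G) = 1
U(w) = sqrt(54 + w) (U(w) = sqrt(w + 54) = sqrt(54 + w))
U(71)/J(Y(-10)) = sqrt(54 + 71)/1 = sqrt(125)*1 = (5*sqrt(5))*1 = 5*sqrt(5)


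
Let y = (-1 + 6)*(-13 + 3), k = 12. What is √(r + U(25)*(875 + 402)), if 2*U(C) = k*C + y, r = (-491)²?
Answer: √400706 ≈ 633.01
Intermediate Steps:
r = 241081
y = -50 (y = 5*(-10) = -50)
U(C) = -25 + 6*C (U(C) = (12*C - 50)/2 = (-50 + 12*C)/2 = -25 + 6*C)
√(r + U(25)*(875 + 402)) = √(241081 + (-25 + 6*25)*(875 + 402)) = √(241081 + (-25 + 150)*1277) = √(241081 + 125*1277) = √(241081 + 159625) = √400706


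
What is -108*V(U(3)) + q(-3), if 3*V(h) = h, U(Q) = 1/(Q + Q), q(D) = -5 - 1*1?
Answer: -12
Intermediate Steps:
q(D) = -6 (q(D) = -5 - 1 = -6)
U(Q) = 1/(2*Q)
V(h) = h/3
-108*V(U(3)) + q(-3) = -36*(½)/3 - 6 = -36*(½)*(⅓) - 6 = -36/6 - 6 = -108*1/18 - 6 = -6 - 6 = -12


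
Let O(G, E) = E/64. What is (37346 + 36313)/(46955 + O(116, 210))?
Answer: 2357088/1502665 ≈ 1.5686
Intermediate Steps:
O(G, E) = E/64 (O(G, E) = E*(1/64) = E/64)
(37346 + 36313)/(46955 + O(116, 210)) = (37346 + 36313)/(46955 + (1/64)*210) = 73659/(46955 + 105/32) = 73659/(1502665/32) = 73659*(32/1502665) = 2357088/1502665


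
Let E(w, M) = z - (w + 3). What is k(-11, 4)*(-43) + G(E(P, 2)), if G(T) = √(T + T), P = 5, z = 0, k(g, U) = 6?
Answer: -258 + 4*I ≈ -258.0 + 4.0*I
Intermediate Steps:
E(w, M) = -3 - w (E(w, M) = 0 - (w + 3) = 0 - (3 + w) = 0 + (-3 - w) = -3 - w)
G(T) = √2*√T (G(T) = √(2*T) = √2*√T)
k(-11, 4)*(-43) + G(E(P, 2)) = 6*(-43) + √2*√(-3 - 1*5) = -258 + √2*√(-3 - 5) = -258 + √2*√(-8) = -258 + √2*(2*I*√2) = -258 + 4*I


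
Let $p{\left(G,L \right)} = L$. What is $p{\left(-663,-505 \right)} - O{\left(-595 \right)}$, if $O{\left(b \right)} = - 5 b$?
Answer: $-3480$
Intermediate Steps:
$p{\left(-663,-505 \right)} - O{\left(-595 \right)} = -505 - \left(-5\right) \left(-595\right) = -505 - 2975 = -3480$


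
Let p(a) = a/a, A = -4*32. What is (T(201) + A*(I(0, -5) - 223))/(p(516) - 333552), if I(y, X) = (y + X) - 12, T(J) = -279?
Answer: -30441/333551 ≈ -0.091263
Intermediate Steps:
A = -128
p(a) = 1
I(y, X) = -12 + X + y (I(y, X) = (X + y) - 12 = -12 + X + y)
(T(201) + A*(I(0, -5) - 223))/(p(516) - 333552) = (-279 - 128*((-12 - 5 + 0) - 223))/(1 - 333552) = (-279 - 128*(-17 - 223))/(-333551) = (-279 - 128*(-240))*(-1/333551) = (-279 + 30720)*(-1/333551) = 30441*(-1/333551) = -30441/333551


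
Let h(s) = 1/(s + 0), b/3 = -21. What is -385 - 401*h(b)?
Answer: -23854/63 ≈ -378.63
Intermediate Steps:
b = -63 (b = 3*(-21) = -63)
h(s) = 1/s
-385 - 401*h(b) = -385 - 401/(-63) = -385 - 401*(-1/63) = -385 + 401/63 = -23854/63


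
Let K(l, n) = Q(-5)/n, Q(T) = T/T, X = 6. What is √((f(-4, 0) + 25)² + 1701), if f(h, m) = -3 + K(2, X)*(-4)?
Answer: √19405/3 ≈ 46.434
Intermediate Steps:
Q(T) = 1
K(l, n) = 1/n
f(h, m) = -11/3 (f(h, m) = -3 - 4/6 = -3 + (⅙)*(-4) = -3 - ⅔ = -11/3)
√((f(-4, 0) + 25)² + 1701) = √((-11/3 + 25)² + 1701) = √((64/3)² + 1701) = √(4096/9 + 1701) = √(19405/9) = √19405/3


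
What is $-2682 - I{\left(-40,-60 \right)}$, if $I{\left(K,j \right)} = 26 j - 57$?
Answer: $-1065$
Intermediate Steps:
$I{\left(K,j \right)} = -57 + 26 j$
$-2682 - I{\left(-40,-60 \right)} = -2682 - \left(-57 + 26 \left(-60\right)\right) = -2682 - \left(-57 - 1560\right) = -2682 - -1617 = -2682 + 1617 = -1065$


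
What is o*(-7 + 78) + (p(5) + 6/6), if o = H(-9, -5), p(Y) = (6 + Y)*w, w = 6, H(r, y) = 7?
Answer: 564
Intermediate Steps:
p(Y) = 36 + 6*Y (p(Y) = (6 + Y)*6 = 36 + 6*Y)
o = 7
o*(-7 + 78) + (p(5) + 6/6) = 7*(-7 + 78) + ((36 + 6*5) + 6/6) = 7*71 + ((36 + 30) + 6*(⅙)) = 497 + (66 + 1) = 497 + 67 = 564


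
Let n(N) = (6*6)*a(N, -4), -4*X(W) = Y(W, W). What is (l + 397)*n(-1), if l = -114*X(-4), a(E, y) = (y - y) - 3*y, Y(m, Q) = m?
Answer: 122256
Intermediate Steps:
X(W) = -W/4
a(E, y) = -3*y (a(E, y) = 0 - 3*y = -3*y)
l = -114 (l = -(-57)*(-4)/2 = -114*1 = -114)
n(N) = 432 (n(N) = (6*6)*(-3*(-4)) = 36*12 = 432)
(l + 397)*n(-1) = (-114 + 397)*432 = 283*432 = 122256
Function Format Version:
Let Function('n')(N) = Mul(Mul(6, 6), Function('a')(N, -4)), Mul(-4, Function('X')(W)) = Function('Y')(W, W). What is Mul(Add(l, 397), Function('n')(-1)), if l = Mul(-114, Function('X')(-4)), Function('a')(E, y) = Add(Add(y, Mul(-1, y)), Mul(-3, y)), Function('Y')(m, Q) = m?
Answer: 122256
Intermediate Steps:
Function('X')(W) = Mul(Rational(-1, 4), W)
Function('a')(E, y) = Mul(-3, y) (Function('a')(E, y) = Add(0, Mul(-3, y)) = Mul(-3, y))
l = -114 (l = Mul(-114, Mul(Rational(-1, 4), -4)) = Mul(-114, 1) = -114)
Function('n')(N) = 432 (Function('n')(N) = Mul(Mul(6, 6), Mul(-3, -4)) = Mul(36, 12) = 432)
Mul(Add(l, 397), Function('n')(-1)) = Mul(Add(-114, 397), 432) = Mul(283, 432) = 122256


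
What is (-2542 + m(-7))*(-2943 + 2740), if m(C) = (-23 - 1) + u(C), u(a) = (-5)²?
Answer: 515823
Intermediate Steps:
u(a) = 25
m(C) = 1 (m(C) = (-23 - 1) + 25 = -24 + 25 = 1)
(-2542 + m(-7))*(-2943 + 2740) = (-2542 + 1)*(-2943 + 2740) = -2541*(-203) = 515823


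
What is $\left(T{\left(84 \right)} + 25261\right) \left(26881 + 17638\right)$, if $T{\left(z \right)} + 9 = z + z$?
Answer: $1131672980$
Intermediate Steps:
$T{\left(z \right)} = -9 + 2 z$ ($T{\left(z \right)} = -9 + \left(z + z\right) = -9 + 2 z$)
$\left(T{\left(84 \right)} + 25261\right) \left(26881 + 17638\right) = \left(\left(-9 + 2 \cdot 84\right) + 25261\right) \left(26881 + 17638\right) = \left(\left(-9 + 168\right) + 25261\right) 44519 = \left(159 + 25261\right) 44519 = 25420 \cdot 44519 = 1131672980$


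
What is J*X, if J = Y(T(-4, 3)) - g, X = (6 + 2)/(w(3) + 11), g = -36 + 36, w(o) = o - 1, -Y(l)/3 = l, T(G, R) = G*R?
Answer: 288/13 ≈ 22.154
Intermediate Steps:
Y(l) = -3*l
w(o) = -1 + o
g = 0
X = 8/13 (X = (6 + 2)/((-1 + 3) + 11) = 8/(2 + 11) = 8/13 ≈ 0.61539)
J = 36 (J = -(-12)*3 - 1*0 = -3*(-12) + 0 = 36 + 0 = 36)
J*X = 36*(8/13) = 288/13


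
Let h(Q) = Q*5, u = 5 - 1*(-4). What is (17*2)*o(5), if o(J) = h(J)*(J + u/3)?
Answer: 6800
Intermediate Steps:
u = 9 (u = 5 + 4 = 9)
h(Q) = 5*Q
o(J) = 5*J*(3 + J) (o(J) = (5*J)*(J + 9/3) = (5*J)*(J + 9*(⅓)) = (5*J)*(J + 3) = (5*J)*(3 + J) = 5*J*(3 + J))
(17*2)*o(5) = (17*2)*(5*5*(3 + 5)) = 34*(5*5*8) = 34*200 = 6800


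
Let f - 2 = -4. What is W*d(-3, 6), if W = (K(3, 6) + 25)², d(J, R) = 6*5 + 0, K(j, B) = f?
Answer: 15870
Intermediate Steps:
f = -2 (f = 2 - 4 = -2)
K(j, B) = -2
d(J, R) = 30 (d(J, R) = 30 + 0 = 30)
W = 529 (W = (-2 + 25)² = 23² = 529)
W*d(-3, 6) = 529*30 = 15870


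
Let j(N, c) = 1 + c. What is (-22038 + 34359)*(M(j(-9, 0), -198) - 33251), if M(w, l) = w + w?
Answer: -409660929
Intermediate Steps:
M(w, l) = 2*w
(-22038 + 34359)*(M(j(-9, 0), -198) - 33251) = (-22038 + 34359)*(2*(1 + 0) - 33251) = 12321*(2*1 - 33251) = 12321*(2 - 33251) = 12321*(-33249) = -409660929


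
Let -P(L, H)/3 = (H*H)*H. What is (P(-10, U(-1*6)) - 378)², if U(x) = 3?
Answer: 210681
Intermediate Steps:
P(L, H) = -3*H³ (P(L, H) = -3*H*H*H = -3*H²*H = -3*H³)
(P(-10, U(-1*6)) - 378)² = (-3*3³ - 378)² = (-3*27 - 378)² = (-81 - 378)² = (-459)² = 210681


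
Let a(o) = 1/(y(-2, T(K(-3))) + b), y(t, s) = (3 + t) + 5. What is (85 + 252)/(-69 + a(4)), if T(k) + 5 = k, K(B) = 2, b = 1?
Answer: -2359/482 ≈ -4.8942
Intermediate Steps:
T(k) = -5 + k
y(t, s) = 8 + t
a(o) = ⅐ (a(o) = 1/((8 - 2) + 1) = 1/(6 + 1) = 1/7 = ⅐)
(85 + 252)/(-69 + a(4)) = (85 + 252)/(-69 + ⅐) = 337/(-482/7) = 337*(-7/482) = -2359/482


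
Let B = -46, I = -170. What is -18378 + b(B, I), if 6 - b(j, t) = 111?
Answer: -18483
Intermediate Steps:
b(j, t) = -105 (b(j, t) = 6 - 1*111 = 6 - 111 = -105)
-18378 + b(B, I) = -18378 - 105 = -18483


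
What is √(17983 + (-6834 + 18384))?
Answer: √29533 ≈ 171.85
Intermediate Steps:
√(17983 + (-6834 + 18384)) = √(17983 + 11550) = √29533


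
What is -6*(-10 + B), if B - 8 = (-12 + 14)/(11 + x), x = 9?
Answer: 57/5 ≈ 11.400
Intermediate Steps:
B = 81/10 (B = 8 + (-12 + 14)/(11 + 9) = 8 + 2/20 = 8 + 2*(1/20) = 8 + ⅒ = 81/10 ≈ 8.1000)
-6*(-10 + B) = -6*(-10 + 81/10) = -6*(-19/10) = 57/5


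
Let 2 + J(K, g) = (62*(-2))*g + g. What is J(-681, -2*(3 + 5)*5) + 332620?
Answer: 342458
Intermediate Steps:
J(K, g) = -2 - 123*g (J(K, g) = -2 + ((62*(-2))*g + g) = -2 + (-124*g + g) = -2 - 123*g)
J(-681, -2*(3 + 5)*5) + 332620 = (-2 - 123*(-2*(3 + 5))*5) + 332620 = (-2 - 123*(-2*8)*5) + 332620 = (-2 - (-1968)*5) + 332620 = (-2 - 123*(-80)) + 332620 = (-2 + 9840) + 332620 = 9838 + 332620 = 342458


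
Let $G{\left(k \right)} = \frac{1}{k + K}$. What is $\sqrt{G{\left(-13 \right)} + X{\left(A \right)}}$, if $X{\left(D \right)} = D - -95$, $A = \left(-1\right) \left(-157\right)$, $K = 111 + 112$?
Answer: $\frac{\sqrt{11113410}}{210} \approx 15.875$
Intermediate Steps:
$K = 223$
$A = 157$
$G{\left(k \right)} = \frac{1}{223 + k}$ ($G{\left(k \right)} = \frac{1}{k + 223} = \frac{1}{223 + k}$)
$X{\left(D \right)} = 95 + D$ ($X{\left(D \right)} = D + 95 = 95 + D$)
$\sqrt{G{\left(-13 \right)} + X{\left(A \right)}} = \sqrt{\frac{1}{223 - 13} + \left(95 + 157\right)} = \sqrt{\frac{1}{210} + 252} = \sqrt{\frac{52921}{210}} = \frac{\sqrt{11113410}}{210}$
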